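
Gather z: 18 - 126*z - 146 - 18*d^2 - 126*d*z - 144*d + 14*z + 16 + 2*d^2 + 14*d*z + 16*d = -16*d^2 - 128*d + z*(-112*d - 112) - 112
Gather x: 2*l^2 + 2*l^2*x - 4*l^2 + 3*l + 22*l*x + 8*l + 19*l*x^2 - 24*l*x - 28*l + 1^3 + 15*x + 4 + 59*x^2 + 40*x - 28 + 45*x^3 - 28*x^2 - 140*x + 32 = -2*l^2 - 17*l + 45*x^3 + x^2*(19*l + 31) + x*(2*l^2 - 2*l - 85) + 9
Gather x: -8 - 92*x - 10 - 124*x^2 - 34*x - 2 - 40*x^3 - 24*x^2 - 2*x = -40*x^3 - 148*x^2 - 128*x - 20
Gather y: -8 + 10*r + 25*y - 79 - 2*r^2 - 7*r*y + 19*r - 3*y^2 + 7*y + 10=-2*r^2 + 29*r - 3*y^2 + y*(32 - 7*r) - 77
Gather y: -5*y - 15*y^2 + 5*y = -15*y^2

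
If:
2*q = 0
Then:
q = 0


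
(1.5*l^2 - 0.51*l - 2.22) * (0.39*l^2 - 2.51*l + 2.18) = 0.585*l^4 - 3.9639*l^3 + 3.6843*l^2 + 4.4604*l - 4.8396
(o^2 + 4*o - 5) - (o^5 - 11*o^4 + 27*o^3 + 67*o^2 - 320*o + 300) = -o^5 + 11*o^4 - 27*o^3 - 66*o^2 + 324*o - 305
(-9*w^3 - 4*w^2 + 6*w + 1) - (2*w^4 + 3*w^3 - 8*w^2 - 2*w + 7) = -2*w^4 - 12*w^3 + 4*w^2 + 8*w - 6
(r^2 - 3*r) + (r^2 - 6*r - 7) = 2*r^2 - 9*r - 7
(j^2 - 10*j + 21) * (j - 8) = j^3 - 18*j^2 + 101*j - 168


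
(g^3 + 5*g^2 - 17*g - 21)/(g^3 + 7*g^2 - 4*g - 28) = (g^2 - 2*g - 3)/(g^2 - 4)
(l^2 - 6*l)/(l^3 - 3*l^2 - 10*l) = (6 - l)/(-l^2 + 3*l + 10)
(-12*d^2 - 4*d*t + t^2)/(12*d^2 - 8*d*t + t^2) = (2*d + t)/(-2*d + t)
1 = 1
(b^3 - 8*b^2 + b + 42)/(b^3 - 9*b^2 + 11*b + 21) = (b + 2)/(b + 1)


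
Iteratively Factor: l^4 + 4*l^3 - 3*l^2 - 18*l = (l)*(l^3 + 4*l^2 - 3*l - 18) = l*(l + 3)*(l^2 + l - 6) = l*(l - 2)*(l + 3)*(l + 3)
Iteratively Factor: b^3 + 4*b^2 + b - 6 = (b + 3)*(b^2 + b - 2) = (b - 1)*(b + 3)*(b + 2)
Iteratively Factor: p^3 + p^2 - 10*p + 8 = (p - 2)*(p^2 + 3*p - 4) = (p - 2)*(p - 1)*(p + 4)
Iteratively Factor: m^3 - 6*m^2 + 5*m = (m)*(m^2 - 6*m + 5) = m*(m - 1)*(m - 5)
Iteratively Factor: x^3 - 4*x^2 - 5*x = (x - 5)*(x^2 + x) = x*(x - 5)*(x + 1)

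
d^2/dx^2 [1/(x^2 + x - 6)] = 2*(-x^2 - x + (2*x + 1)^2 + 6)/(x^2 + x - 6)^3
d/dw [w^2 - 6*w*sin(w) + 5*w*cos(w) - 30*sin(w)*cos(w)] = -5*w*sin(w) - 6*w*cos(w) + 2*w - 6*sin(w) + 5*cos(w) - 30*cos(2*w)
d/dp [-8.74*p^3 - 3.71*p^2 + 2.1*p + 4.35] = -26.22*p^2 - 7.42*p + 2.1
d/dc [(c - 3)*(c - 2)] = 2*c - 5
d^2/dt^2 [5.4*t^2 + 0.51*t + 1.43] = 10.8000000000000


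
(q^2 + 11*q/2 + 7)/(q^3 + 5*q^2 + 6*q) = (q + 7/2)/(q*(q + 3))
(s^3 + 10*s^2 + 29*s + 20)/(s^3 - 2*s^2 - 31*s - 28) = (s + 5)/(s - 7)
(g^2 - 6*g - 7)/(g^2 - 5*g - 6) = (g - 7)/(g - 6)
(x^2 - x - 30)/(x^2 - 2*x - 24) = (x + 5)/(x + 4)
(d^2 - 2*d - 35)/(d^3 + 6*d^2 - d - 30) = (d - 7)/(d^2 + d - 6)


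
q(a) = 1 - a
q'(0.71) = -1.00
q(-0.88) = 1.88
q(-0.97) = 1.97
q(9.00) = -8.00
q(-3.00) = 4.00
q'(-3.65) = -1.00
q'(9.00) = -1.00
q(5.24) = -4.24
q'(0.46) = -1.00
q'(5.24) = -1.00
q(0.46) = 0.54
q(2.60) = -1.60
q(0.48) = 0.52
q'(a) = -1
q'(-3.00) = -1.00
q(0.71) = 0.29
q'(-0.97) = -1.00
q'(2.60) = -1.00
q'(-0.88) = -1.00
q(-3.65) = 4.65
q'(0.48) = -1.00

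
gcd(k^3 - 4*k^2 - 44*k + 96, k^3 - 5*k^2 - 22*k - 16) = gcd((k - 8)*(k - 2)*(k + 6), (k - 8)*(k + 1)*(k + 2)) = k - 8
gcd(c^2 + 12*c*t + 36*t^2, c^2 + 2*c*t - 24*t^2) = c + 6*t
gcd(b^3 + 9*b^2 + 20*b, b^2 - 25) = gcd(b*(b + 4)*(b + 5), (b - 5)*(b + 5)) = b + 5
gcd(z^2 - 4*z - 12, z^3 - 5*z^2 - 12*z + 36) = z - 6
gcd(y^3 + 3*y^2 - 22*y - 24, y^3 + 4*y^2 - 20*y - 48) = y^2 + 2*y - 24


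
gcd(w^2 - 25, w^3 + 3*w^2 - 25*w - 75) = w^2 - 25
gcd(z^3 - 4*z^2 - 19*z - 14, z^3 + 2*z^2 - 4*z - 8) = z + 2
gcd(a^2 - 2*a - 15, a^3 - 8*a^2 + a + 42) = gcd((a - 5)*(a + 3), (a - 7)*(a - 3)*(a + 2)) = 1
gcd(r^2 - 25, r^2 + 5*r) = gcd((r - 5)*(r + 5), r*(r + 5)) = r + 5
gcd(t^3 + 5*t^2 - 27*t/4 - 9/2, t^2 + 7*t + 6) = t + 6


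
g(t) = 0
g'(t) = 0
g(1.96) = 0.00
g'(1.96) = 0.00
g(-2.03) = 0.00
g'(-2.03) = 0.00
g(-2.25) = 0.00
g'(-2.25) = 0.00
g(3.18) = 0.00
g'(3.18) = 0.00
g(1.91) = 0.00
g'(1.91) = 0.00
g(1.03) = 0.00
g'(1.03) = 0.00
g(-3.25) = 0.00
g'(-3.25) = 0.00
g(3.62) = 0.00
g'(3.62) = 0.00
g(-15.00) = 0.00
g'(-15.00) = 0.00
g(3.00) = 0.00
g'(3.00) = 0.00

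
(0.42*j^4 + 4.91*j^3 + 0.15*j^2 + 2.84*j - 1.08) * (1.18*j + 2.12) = 0.4956*j^5 + 6.6842*j^4 + 10.5862*j^3 + 3.6692*j^2 + 4.7464*j - 2.2896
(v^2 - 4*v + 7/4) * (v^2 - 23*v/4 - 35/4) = v^4 - 39*v^3/4 + 16*v^2 + 399*v/16 - 245/16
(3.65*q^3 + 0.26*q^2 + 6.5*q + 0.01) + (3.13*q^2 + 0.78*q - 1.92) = 3.65*q^3 + 3.39*q^2 + 7.28*q - 1.91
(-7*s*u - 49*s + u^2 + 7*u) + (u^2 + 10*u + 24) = -7*s*u - 49*s + 2*u^2 + 17*u + 24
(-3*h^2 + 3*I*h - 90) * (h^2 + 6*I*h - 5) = -3*h^4 - 15*I*h^3 - 93*h^2 - 555*I*h + 450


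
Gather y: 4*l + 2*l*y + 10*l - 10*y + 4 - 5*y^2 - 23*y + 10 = 14*l - 5*y^2 + y*(2*l - 33) + 14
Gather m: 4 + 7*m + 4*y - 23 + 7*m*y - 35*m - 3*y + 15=m*(7*y - 28) + y - 4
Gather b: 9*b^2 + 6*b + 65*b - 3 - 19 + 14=9*b^2 + 71*b - 8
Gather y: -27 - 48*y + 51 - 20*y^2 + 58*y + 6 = -20*y^2 + 10*y + 30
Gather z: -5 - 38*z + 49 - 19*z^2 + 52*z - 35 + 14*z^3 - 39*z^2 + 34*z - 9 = 14*z^3 - 58*z^2 + 48*z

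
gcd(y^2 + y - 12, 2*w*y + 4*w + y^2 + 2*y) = 1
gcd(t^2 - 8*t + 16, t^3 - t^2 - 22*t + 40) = t - 4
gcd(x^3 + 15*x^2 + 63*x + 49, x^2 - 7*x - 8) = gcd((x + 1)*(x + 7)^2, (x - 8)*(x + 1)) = x + 1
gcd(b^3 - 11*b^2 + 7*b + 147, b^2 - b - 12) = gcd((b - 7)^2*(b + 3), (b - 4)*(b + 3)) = b + 3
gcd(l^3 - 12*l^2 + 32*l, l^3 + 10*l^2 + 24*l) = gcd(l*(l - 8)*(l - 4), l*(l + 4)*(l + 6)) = l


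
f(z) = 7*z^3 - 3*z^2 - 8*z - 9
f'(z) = 21*z^2 - 6*z - 8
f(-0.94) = -9.94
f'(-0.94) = 16.20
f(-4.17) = -535.39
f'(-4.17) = 382.19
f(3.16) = 156.64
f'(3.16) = 182.74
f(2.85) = 105.88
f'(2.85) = 145.47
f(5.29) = 900.98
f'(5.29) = 547.93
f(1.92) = 14.13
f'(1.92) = 57.89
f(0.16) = -10.33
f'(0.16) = -8.42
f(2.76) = 93.24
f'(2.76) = 135.41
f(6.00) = 1347.00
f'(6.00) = 712.00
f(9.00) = 4779.00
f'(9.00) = 1639.00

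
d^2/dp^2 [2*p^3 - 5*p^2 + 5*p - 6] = 12*p - 10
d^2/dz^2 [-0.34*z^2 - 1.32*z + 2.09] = -0.680000000000000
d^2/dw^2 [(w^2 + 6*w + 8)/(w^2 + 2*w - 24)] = 8*(w^3 + 24*w^2 + 120*w + 272)/(w^6 + 6*w^5 - 60*w^4 - 280*w^3 + 1440*w^2 + 3456*w - 13824)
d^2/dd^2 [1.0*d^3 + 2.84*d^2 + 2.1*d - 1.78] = 6.0*d + 5.68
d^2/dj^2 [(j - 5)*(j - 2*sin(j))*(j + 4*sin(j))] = -2*j^2*sin(j) + 10*j*sin(j) + 8*j*cos(j) - 16*j*cos(2*j) + 6*j + 4*sin(j) - 16*sin(2*j) - 20*cos(j) + 80*cos(2*j) - 10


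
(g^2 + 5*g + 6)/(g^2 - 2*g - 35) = (g^2 + 5*g + 6)/(g^2 - 2*g - 35)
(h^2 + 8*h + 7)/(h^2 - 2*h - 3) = (h + 7)/(h - 3)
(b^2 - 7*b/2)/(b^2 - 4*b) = (b - 7/2)/(b - 4)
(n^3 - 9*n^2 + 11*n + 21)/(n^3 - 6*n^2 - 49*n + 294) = (n^2 - 2*n - 3)/(n^2 + n - 42)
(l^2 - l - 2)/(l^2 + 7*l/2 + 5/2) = 2*(l - 2)/(2*l + 5)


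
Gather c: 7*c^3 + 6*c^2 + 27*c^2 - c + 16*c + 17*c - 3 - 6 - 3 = 7*c^3 + 33*c^2 + 32*c - 12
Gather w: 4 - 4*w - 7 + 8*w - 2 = 4*w - 5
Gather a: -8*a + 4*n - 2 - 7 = -8*a + 4*n - 9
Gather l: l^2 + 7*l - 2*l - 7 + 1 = l^2 + 5*l - 6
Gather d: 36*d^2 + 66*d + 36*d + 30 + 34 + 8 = 36*d^2 + 102*d + 72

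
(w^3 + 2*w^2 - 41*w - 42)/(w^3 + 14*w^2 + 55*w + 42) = (w - 6)/(w + 6)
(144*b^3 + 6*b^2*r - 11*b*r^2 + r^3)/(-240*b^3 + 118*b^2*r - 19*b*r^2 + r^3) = (3*b + r)/(-5*b + r)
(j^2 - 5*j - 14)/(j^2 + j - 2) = (j - 7)/(j - 1)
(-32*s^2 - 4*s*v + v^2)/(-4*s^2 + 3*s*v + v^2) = (8*s - v)/(s - v)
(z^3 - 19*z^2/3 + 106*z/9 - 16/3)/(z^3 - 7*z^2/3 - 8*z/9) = (3*z^2 - 11*z + 6)/(z*(3*z + 1))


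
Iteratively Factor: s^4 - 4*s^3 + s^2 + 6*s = (s - 2)*(s^3 - 2*s^2 - 3*s) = (s - 2)*(s + 1)*(s^2 - 3*s) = (s - 3)*(s - 2)*(s + 1)*(s)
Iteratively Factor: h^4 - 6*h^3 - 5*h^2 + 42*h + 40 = (h + 1)*(h^3 - 7*h^2 + 2*h + 40) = (h - 4)*(h + 1)*(h^2 - 3*h - 10) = (h - 5)*(h - 4)*(h + 1)*(h + 2)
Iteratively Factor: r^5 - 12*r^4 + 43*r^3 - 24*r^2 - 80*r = (r)*(r^4 - 12*r^3 + 43*r^2 - 24*r - 80) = r*(r - 4)*(r^3 - 8*r^2 + 11*r + 20) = r*(r - 5)*(r - 4)*(r^2 - 3*r - 4) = r*(r - 5)*(r - 4)^2*(r + 1)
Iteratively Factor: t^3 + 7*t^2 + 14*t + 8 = (t + 4)*(t^2 + 3*t + 2) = (t + 2)*(t + 4)*(t + 1)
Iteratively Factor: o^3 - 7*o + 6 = (o + 3)*(o^2 - 3*o + 2) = (o - 1)*(o + 3)*(o - 2)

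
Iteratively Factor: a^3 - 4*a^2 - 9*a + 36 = (a - 4)*(a^2 - 9) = (a - 4)*(a + 3)*(a - 3)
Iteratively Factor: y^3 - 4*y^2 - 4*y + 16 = (y - 4)*(y^2 - 4) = (y - 4)*(y + 2)*(y - 2)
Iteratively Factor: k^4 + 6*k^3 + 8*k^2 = (k)*(k^3 + 6*k^2 + 8*k) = k*(k + 4)*(k^2 + 2*k) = k*(k + 2)*(k + 4)*(k)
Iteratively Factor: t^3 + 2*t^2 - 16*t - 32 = (t + 4)*(t^2 - 2*t - 8) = (t + 2)*(t + 4)*(t - 4)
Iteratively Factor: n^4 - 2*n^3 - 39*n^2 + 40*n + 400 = (n + 4)*(n^3 - 6*n^2 - 15*n + 100) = (n - 5)*(n + 4)*(n^2 - n - 20) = (n - 5)*(n + 4)^2*(n - 5)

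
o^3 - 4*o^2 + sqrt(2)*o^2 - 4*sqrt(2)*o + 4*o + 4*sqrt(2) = (o - 2)^2*(o + sqrt(2))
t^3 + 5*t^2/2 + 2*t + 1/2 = (t + 1/2)*(t + 1)^2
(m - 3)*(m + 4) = m^2 + m - 12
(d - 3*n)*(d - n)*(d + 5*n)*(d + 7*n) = d^4 + 8*d^3*n - 10*d^2*n^2 - 104*d*n^3 + 105*n^4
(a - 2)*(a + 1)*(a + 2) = a^3 + a^2 - 4*a - 4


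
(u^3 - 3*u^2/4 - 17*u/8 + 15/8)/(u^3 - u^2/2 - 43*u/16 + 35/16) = 2*(2*u + 3)/(4*u + 7)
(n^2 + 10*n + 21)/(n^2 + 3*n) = (n + 7)/n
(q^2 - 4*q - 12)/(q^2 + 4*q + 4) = (q - 6)/(q + 2)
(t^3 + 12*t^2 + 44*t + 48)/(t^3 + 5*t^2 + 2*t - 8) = (t + 6)/(t - 1)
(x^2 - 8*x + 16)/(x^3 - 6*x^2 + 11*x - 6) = (x^2 - 8*x + 16)/(x^3 - 6*x^2 + 11*x - 6)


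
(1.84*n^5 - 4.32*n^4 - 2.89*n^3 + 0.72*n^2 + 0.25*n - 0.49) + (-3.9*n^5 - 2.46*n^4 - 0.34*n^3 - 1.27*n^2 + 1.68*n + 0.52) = -2.06*n^5 - 6.78*n^4 - 3.23*n^3 - 0.55*n^2 + 1.93*n + 0.03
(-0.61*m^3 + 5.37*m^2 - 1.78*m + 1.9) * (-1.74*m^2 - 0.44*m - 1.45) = 1.0614*m^5 - 9.0754*m^4 + 1.6189*m^3 - 10.3093*m^2 + 1.745*m - 2.755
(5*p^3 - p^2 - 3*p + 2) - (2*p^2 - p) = 5*p^3 - 3*p^2 - 2*p + 2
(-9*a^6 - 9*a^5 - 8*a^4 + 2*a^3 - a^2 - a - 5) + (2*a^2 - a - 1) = -9*a^6 - 9*a^5 - 8*a^4 + 2*a^3 + a^2 - 2*a - 6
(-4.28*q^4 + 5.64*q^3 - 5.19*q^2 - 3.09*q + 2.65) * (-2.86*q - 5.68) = 12.2408*q^5 + 8.18*q^4 - 17.1918*q^3 + 38.3166*q^2 + 9.9722*q - 15.052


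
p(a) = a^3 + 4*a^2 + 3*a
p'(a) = 3*a^2 + 8*a + 3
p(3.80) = 124.03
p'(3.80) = 76.72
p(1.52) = 17.31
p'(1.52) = 22.09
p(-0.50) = -0.62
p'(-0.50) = -0.25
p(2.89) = 66.22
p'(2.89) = 51.18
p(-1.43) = 0.97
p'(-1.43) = -2.31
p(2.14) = 34.54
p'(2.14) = 33.86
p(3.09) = 76.97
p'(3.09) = 56.36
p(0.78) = 5.25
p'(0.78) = 11.07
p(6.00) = 378.00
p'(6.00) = 159.00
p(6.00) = 378.00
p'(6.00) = 159.00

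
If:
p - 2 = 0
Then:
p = 2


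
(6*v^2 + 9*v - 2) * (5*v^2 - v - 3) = 30*v^4 + 39*v^3 - 37*v^2 - 25*v + 6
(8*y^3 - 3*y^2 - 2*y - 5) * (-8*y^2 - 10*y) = -64*y^5 - 56*y^4 + 46*y^3 + 60*y^2 + 50*y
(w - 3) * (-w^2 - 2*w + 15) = -w^3 + w^2 + 21*w - 45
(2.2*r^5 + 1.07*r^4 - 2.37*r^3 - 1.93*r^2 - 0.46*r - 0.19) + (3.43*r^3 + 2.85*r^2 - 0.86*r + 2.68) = 2.2*r^5 + 1.07*r^4 + 1.06*r^3 + 0.92*r^2 - 1.32*r + 2.49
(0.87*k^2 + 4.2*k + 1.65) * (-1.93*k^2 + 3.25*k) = -1.6791*k^4 - 5.2785*k^3 + 10.4655*k^2 + 5.3625*k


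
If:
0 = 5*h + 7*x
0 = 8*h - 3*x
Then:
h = 0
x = 0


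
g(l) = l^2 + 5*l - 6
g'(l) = 2*l + 5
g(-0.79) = -9.33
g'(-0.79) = 3.42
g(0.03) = -5.85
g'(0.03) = 5.06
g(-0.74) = -9.15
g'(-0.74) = 3.52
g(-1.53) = -11.31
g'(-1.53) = 1.94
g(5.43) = 50.63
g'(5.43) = 15.86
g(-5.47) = -3.43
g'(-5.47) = -5.94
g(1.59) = 4.48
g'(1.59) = 8.18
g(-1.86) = -11.84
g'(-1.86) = 1.28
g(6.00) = 60.00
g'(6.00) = 17.00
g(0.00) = -6.00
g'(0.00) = 5.00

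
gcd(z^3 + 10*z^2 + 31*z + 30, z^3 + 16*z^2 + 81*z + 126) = z + 3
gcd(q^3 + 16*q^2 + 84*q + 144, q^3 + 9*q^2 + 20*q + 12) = q + 6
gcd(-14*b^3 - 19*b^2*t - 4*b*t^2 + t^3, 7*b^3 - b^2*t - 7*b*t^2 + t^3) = -7*b^2 - 6*b*t + t^2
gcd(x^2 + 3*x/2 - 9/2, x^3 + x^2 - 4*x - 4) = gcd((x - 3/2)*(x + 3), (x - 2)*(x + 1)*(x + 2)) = 1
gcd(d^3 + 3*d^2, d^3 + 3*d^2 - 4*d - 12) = d + 3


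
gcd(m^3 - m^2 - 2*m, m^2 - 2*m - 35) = 1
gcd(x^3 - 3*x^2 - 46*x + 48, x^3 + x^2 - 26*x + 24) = x^2 + 5*x - 6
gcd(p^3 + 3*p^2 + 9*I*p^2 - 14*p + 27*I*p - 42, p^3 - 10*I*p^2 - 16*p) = 1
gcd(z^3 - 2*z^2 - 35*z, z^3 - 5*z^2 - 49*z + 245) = z - 7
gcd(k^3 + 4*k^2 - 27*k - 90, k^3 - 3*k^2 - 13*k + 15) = k^2 - 2*k - 15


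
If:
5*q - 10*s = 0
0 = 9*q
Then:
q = 0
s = 0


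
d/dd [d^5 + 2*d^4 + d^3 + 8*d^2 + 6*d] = 5*d^4 + 8*d^3 + 3*d^2 + 16*d + 6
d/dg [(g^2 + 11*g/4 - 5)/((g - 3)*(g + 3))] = (-11*g^2 - 32*g - 99)/(4*(g^4 - 18*g^2 + 81))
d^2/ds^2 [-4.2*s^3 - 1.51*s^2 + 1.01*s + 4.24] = -25.2*s - 3.02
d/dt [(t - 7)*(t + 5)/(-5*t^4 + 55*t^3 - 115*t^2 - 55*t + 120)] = (2*t^5 - 17*t^4 - 96*t^3 + 1098*t^2 - 1562*t - 433)/(5*(t^8 - 22*t^7 + 167*t^6 - 484*t^5 + 239*t^4 + 1034*t^3 - 983*t^2 - 528*t + 576))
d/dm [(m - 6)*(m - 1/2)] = 2*m - 13/2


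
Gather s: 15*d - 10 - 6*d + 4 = 9*d - 6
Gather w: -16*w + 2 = 2 - 16*w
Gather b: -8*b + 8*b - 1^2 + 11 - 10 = 0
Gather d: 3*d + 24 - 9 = 3*d + 15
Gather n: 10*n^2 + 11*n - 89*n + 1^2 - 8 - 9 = 10*n^2 - 78*n - 16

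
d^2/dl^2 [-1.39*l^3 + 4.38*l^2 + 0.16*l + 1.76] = 8.76 - 8.34*l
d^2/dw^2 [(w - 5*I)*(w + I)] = 2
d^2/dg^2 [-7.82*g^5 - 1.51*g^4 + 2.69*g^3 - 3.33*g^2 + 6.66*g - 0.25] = -156.4*g^3 - 18.12*g^2 + 16.14*g - 6.66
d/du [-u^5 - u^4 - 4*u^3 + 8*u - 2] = -5*u^4 - 4*u^3 - 12*u^2 + 8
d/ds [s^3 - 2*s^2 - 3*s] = 3*s^2 - 4*s - 3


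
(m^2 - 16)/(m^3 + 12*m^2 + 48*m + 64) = (m - 4)/(m^2 + 8*m + 16)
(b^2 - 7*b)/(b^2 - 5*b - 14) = b/(b + 2)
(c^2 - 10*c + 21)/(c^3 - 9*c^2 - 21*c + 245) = (c - 3)/(c^2 - 2*c - 35)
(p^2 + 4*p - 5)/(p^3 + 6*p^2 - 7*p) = (p + 5)/(p*(p + 7))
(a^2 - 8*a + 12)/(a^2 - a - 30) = (a - 2)/(a + 5)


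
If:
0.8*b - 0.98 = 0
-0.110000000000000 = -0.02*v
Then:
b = 1.22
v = 5.50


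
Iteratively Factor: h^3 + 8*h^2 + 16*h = (h + 4)*(h^2 + 4*h) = (h + 4)^2*(h)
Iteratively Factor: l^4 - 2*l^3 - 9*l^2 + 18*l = (l + 3)*(l^3 - 5*l^2 + 6*l) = (l - 3)*(l + 3)*(l^2 - 2*l) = l*(l - 3)*(l + 3)*(l - 2)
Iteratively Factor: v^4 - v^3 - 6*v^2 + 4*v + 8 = (v + 2)*(v^3 - 3*v^2 + 4) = (v - 2)*(v + 2)*(v^2 - v - 2) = (v - 2)^2*(v + 2)*(v + 1)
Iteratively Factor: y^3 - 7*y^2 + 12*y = (y)*(y^2 - 7*y + 12) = y*(y - 4)*(y - 3)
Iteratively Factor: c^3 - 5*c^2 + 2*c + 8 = (c + 1)*(c^2 - 6*c + 8) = (c - 2)*(c + 1)*(c - 4)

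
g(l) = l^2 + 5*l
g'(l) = 2*l + 5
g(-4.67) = -1.54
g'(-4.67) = -4.34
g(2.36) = 17.37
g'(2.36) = 9.72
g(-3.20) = -5.76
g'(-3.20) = -1.40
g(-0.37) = -1.71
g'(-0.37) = 4.26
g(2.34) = 17.18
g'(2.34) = 9.68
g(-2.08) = -6.07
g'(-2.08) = 0.84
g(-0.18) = -0.87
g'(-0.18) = 4.64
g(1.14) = 7.00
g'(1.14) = 7.28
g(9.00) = 126.00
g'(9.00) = 23.00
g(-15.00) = 150.00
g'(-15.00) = -25.00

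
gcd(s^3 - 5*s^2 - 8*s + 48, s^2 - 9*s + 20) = s - 4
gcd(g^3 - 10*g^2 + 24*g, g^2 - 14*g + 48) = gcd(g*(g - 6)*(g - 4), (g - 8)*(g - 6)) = g - 6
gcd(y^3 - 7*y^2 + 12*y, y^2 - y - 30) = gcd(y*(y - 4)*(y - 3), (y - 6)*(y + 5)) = 1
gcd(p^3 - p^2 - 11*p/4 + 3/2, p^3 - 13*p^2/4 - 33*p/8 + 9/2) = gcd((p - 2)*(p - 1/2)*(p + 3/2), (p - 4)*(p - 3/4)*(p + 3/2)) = p + 3/2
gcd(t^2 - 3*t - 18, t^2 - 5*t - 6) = t - 6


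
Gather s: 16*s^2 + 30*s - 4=16*s^2 + 30*s - 4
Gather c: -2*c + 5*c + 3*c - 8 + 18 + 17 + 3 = 6*c + 30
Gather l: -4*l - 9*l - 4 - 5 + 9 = -13*l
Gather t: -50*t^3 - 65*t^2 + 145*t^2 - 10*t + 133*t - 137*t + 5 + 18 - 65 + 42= -50*t^3 + 80*t^2 - 14*t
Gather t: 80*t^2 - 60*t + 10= 80*t^2 - 60*t + 10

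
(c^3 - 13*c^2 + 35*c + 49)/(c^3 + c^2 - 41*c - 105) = (c^2 - 6*c - 7)/(c^2 + 8*c + 15)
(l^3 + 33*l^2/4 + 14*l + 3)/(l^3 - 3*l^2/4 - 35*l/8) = 2*(4*l^3 + 33*l^2 + 56*l + 12)/(l*(8*l^2 - 6*l - 35))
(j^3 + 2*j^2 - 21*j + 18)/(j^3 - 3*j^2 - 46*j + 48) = (j - 3)/(j - 8)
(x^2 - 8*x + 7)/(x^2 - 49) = (x - 1)/(x + 7)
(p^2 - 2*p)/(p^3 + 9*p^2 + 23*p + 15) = p*(p - 2)/(p^3 + 9*p^2 + 23*p + 15)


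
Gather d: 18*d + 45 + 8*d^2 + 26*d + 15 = 8*d^2 + 44*d + 60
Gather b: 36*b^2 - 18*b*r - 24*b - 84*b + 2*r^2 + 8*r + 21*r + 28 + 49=36*b^2 + b*(-18*r - 108) + 2*r^2 + 29*r + 77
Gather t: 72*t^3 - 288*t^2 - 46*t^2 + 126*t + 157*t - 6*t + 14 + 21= 72*t^3 - 334*t^2 + 277*t + 35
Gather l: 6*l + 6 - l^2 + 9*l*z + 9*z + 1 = -l^2 + l*(9*z + 6) + 9*z + 7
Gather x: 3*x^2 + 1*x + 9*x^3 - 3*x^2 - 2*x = 9*x^3 - x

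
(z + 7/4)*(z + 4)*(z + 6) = z^3 + 47*z^2/4 + 83*z/2 + 42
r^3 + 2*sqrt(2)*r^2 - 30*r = r*(r - 3*sqrt(2))*(r + 5*sqrt(2))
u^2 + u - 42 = (u - 6)*(u + 7)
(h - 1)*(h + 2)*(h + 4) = h^3 + 5*h^2 + 2*h - 8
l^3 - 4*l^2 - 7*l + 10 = (l - 5)*(l - 1)*(l + 2)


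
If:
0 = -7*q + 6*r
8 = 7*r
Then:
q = 48/49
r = 8/7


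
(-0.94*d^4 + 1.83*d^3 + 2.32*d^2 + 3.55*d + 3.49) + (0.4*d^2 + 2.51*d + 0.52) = -0.94*d^4 + 1.83*d^3 + 2.72*d^2 + 6.06*d + 4.01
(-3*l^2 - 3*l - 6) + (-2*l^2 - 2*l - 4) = -5*l^2 - 5*l - 10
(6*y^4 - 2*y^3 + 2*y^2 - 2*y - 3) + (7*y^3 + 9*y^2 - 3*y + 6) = 6*y^4 + 5*y^3 + 11*y^2 - 5*y + 3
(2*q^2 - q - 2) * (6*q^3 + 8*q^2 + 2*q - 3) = 12*q^5 + 10*q^4 - 16*q^3 - 24*q^2 - q + 6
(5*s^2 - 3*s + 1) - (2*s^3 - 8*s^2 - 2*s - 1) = -2*s^3 + 13*s^2 - s + 2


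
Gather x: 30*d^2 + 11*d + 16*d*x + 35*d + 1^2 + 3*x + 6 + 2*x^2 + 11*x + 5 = 30*d^2 + 46*d + 2*x^2 + x*(16*d + 14) + 12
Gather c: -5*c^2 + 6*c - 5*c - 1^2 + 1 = -5*c^2 + c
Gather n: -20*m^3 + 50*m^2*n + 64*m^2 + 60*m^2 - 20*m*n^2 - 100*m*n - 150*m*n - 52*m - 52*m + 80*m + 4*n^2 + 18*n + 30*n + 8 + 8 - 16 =-20*m^3 + 124*m^2 - 24*m + n^2*(4 - 20*m) + n*(50*m^2 - 250*m + 48)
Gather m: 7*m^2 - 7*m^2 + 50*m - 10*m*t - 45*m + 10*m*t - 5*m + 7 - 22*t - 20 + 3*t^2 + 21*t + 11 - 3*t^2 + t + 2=0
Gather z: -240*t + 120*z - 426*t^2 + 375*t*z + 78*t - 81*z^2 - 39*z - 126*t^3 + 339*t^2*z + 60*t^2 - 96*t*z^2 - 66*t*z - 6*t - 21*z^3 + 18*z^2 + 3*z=-126*t^3 - 366*t^2 - 168*t - 21*z^3 + z^2*(-96*t - 63) + z*(339*t^2 + 309*t + 84)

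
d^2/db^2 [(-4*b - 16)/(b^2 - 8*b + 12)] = 8*(-4*(b - 4)^2*(b + 4) + (3*b - 4)*(b^2 - 8*b + 12))/(b^2 - 8*b + 12)^3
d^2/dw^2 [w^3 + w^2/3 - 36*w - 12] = 6*w + 2/3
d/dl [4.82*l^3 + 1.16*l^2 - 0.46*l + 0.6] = 14.46*l^2 + 2.32*l - 0.46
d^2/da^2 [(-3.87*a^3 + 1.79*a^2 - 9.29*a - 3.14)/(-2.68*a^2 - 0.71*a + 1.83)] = (2.8421709430404e-14*a^5 + 1.4210854715202e-14*a^4 + 182.122806*a^3 + 52.473414*a^2 + 386.981466*a + 46.117312)/(19.248832*a^6 + 15.298512*a^5 - 35.378412*a^4 - 20.534833*a^3 + 24.157647*a^2 + 7.133157*a - 6.128487)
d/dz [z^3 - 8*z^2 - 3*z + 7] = 3*z^2 - 16*z - 3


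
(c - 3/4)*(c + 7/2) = c^2 + 11*c/4 - 21/8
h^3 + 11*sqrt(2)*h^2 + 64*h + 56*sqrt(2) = (h + 2*sqrt(2))^2*(h + 7*sqrt(2))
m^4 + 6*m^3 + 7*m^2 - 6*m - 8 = (m - 1)*(m + 1)*(m + 2)*(m + 4)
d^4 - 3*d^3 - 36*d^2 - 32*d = d*(d - 8)*(d + 1)*(d + 4)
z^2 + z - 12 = (z - 3)*(z + 4)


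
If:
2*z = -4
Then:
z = -2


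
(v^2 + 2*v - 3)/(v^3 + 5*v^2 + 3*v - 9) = 1/(v + 3)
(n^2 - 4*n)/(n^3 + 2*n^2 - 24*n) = 1/(n + 6)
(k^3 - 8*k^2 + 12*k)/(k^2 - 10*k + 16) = k*(k - 6)/(k - 8)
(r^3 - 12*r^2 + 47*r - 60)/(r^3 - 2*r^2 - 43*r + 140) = (r - 3)/(r + 7)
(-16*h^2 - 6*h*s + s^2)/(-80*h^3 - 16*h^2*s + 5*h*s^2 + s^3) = (16*h^2 + 6*h*s - s^2)/(80*h^3 + 16*h^2*s - 5*h*s^2 - s^3)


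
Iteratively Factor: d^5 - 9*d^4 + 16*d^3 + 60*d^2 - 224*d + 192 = (d - 4)*(d^4 - 5*d^3 - 4*d^2 + 44*d - 48) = (d - 4)*(d + 3)*(d^3 - 8*d^2 + 20*d - 16) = (d - 4)*(d - 2)*(d + 3)*(d^2 - 6*d + 8) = (d - 4)*(d - 2)^2*(d + 3)*(d - 4)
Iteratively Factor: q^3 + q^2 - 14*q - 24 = (q + 2)*(q^2 - q - 12) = (q - 4)*(q + 2)*(q + 3)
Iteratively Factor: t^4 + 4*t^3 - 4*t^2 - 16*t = (t - 2)*(t^3 + 6*t^2 + 8*t) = (t - 2)*(t + 2)*(t^2 + 4*t) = (t - 2)*(t + 2)*(t + 4)*(t)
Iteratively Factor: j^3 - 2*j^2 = (j - 2)*(j^2) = j*(j - 2)*(j)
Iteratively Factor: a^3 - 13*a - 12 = (a + 1)*(a^2 - a - 12) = (a - 4)*(a + 1)*(a + 3)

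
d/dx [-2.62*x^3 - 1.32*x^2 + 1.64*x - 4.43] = -7.86*x^2 - 2.64*x + 1.64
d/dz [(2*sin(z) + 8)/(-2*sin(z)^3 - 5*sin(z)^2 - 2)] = 2*(4*sin(z)^3 + 29*sin(z)^2 + 40*sin(z) - 2)*cos(z)/(2*sin(z)^3 + 5*sin(z)^2 + 2)^2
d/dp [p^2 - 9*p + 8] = 2*p - 9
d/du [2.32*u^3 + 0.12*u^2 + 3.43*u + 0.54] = 6.96*u^2 + 0.24*u + 3.43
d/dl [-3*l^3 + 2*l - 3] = 2 - 9*l^2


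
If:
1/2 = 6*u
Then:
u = 1/12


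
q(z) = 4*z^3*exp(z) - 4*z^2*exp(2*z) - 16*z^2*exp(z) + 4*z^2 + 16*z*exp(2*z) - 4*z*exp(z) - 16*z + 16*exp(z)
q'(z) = 4*z^3*exp(z) - 8*z^2*exp(2*z) - 4*z^2*exp(z) + 24*z*exp(2*z) - 36*z*exp(z) + 8*z + 16*exp(2*z) + 12*exp(z) - 16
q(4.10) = -5587.93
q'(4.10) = -68698.05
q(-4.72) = 158.00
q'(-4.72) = -56.70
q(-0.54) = 13.97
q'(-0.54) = -2.80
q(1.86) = 505.83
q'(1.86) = 1082.49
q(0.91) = 63.45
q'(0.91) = 131.62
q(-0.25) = 14.08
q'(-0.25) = 3.87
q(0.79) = 49.74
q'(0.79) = 98.43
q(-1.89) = 34.36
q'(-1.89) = -26.59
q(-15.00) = 1139.99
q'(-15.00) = -136.00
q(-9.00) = 467.49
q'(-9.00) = -88.36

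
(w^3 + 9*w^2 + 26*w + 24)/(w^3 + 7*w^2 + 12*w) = (w + 2)/w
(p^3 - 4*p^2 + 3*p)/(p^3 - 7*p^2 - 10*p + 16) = p*(p - 3)/(p^2 - 6*p - 16)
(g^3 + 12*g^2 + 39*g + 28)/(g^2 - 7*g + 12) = (g^3 + 12*g^2 + 39*g + 28)/(g^2 - 7*g + 12)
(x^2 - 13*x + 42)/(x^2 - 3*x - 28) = (x - 6)/(x + 4)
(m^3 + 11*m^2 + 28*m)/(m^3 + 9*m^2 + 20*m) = (m + 7)/(m + 5)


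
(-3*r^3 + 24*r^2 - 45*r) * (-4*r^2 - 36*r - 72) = 12*r^5 + 12*r^4 - 468*r^3 - 108*r^2 + 3240*r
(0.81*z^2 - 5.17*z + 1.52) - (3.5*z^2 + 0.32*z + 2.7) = -2.69*z^2 - 5.49*z - 1.18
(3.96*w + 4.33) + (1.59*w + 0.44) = 5.55*w + 4.77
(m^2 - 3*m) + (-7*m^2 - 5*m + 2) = -6*m^2 - 8*m + 2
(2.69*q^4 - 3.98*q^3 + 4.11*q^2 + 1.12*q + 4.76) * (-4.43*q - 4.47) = -11.9167*q^5 + 5.6071*q^4 - 0.416700000000002*q^3 - 23.3333*q^2 - 26.0932*q - 21.2772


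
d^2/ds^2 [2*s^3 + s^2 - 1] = 12*s + 2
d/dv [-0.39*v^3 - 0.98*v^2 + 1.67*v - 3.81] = -1.17*v^2 - 1.96*v + 1.67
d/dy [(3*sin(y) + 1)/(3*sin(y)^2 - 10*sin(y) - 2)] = (-9*sin(y)^2 - 6*sin(y) + 4)*cos(y)/(3*sin(y)^2 - 10*sin(y) - 2)^2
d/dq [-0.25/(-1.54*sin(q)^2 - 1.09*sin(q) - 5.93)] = -(0.77*sin(q) + 0.2725)*cos(q)/(1.54*sin(q)^2 + 1.09*sin(q) + 5.93)^2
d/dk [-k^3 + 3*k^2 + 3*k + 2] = -3*k^2 + 6*k + 3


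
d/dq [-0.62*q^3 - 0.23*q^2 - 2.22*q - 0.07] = -1.86*q^2 - 0.46*q - 2.22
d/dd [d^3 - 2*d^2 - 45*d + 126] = 3*d^2 - 4*d - 45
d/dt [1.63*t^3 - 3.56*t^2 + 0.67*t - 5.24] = 4.89*t^2 - 7.12*t + 0.67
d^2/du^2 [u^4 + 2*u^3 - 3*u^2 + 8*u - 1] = 12*u^2 + 12*u - 6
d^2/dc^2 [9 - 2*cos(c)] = 2*cos(c)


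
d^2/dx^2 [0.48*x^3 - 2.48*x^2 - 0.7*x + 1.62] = 2.88*x - 4.96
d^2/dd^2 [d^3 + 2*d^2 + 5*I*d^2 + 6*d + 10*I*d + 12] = 6*d + 4 + 10*I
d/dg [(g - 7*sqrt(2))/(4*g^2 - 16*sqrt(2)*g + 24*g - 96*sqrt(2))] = (g^2 - 4*sqrt(2)*g + 6*g - 2*(g - 7*sqrt(2))*(g - 2*sqrt(2) + 3) - 24*sqrt(2))/(4*(g^2 - 4*sqrt(2)*g + 6*g - 24*sqrt(2))^2)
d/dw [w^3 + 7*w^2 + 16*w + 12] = 3*w^2 + 14*w + 16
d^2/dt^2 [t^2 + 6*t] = 2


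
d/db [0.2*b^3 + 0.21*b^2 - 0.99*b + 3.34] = 0.6*b^2 + 0.42*b - 0.99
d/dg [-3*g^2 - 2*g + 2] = -6*g - 2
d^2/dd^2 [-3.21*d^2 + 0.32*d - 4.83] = -6.42000000000000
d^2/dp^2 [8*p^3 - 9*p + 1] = 48*p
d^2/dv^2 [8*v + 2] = 0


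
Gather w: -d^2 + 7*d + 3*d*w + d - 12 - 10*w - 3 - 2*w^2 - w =-d^2 + 8*d - 2*w^2 + w*(3*d - 11) - 15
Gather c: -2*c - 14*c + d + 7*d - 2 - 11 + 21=-16*c + 8*d + 8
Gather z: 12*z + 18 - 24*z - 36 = -12*z - 18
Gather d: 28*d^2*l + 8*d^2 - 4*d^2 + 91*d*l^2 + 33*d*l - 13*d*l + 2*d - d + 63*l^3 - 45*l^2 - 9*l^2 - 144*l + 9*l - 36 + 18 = d^2*(28*l + 4) + d*(91*l^2 + 20*l + 1) + 63*l^3 - 54*l^2 - 135*l - 18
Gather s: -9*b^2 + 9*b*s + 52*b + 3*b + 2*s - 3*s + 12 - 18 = -9*b^2 + 55*b + s*(9*b - 1) - 6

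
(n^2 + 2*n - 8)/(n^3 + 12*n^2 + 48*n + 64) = (n - 2)/(n^2 + 8*n + 16)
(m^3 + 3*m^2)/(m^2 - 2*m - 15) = m^2/(m - 5)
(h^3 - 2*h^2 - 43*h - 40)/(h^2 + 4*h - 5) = (h^2 - 7*h - 8)/(h - 1)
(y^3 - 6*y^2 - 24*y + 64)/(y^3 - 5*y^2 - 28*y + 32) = (y - 2)/(y - 1)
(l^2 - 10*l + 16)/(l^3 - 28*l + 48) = (l - 8)/(l^2 + 2*l - 24)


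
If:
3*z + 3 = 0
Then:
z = -1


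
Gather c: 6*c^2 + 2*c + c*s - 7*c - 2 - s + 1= 6*c^2 + c*(s - 5) - s - 1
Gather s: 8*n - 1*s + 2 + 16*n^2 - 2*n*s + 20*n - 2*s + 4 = 16*n^2 + 28*n + s*(-2*n - 3) + 6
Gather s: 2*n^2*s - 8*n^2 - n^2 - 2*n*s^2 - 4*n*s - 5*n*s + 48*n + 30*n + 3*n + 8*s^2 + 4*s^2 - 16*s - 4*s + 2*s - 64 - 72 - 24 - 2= -9*n^2 + 81*n + s^2*(12 - 2*n) + s*(2*n^2 - 9*n - 18) - 162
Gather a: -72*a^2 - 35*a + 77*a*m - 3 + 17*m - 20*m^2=-72*a^2 + a*(77*m - 35) - 20*m^2 + 17*m - 3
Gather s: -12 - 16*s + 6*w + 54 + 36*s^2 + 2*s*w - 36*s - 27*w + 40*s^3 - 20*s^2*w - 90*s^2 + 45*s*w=40*s^3 + s^2*(-20*w - 54) + s*(47*w - 52) - 21*w + 42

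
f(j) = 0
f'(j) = 0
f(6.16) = 0.00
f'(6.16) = 0.00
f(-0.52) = 0.00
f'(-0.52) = 0.00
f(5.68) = 0.00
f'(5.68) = 0.00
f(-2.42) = 0.00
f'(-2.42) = 0.00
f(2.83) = 0.00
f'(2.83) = 0.00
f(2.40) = 0.00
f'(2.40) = 0.00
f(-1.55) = 0.00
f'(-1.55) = 0.00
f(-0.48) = 0.00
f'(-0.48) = 0.00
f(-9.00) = 0.00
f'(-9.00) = 0.00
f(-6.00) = 0.00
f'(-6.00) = 0.00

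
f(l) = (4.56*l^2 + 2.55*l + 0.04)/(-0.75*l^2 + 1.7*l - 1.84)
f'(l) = (1.5*l - 1.7)*(4.56*l^2 + 2.55*l + 0.04)/(-0.75*l^2 + 1.7*l - 1.84)^2 + (9.12*l + 2.55)/(-0.75*l^2 + 1.7*l - 1.84) = (9.6645*l^2 - 16.7208*l - 4.76)/(0.5625*l^4 - 2.55*l^3 + 5.65*l^2 - 6.256*l + 3.3856)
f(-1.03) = -0.51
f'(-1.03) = 1.18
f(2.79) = -14.53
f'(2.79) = 2.76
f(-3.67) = -2.87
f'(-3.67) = 0.57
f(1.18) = -10.70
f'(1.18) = -14.30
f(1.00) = -8.03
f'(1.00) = -14.92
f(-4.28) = -3.18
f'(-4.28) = 0.47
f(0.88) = -6.29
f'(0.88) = -14.02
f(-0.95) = -0.42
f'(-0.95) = 1.16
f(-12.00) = -4.81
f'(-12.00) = 0.09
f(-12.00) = -4.81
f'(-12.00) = 0.09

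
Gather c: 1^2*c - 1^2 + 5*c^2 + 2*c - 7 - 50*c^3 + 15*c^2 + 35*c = -50*c^3 + 20*c^2 + 38*c - 8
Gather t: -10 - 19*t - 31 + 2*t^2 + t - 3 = 2*t^2 - 18*t - 44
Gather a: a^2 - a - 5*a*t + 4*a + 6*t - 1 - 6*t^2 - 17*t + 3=a^2 + a*(3 - 5*t) - 6*t^2 - 11*t + 2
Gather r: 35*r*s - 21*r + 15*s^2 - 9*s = r*(35*s - 21) + 15*s^2 - 9*s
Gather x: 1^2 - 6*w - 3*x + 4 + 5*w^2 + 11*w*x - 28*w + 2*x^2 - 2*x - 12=5*w^2 - 34*w + 2*x^2 + x*(11*w - 5) - 7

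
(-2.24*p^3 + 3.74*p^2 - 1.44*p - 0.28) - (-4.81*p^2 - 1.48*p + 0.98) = -2.24*p^3 + 8.55*p^2 + 0.04*p - 1.26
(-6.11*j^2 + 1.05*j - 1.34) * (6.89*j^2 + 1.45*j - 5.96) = -42.0979*j^4 - 1.625*j^3 + 28.7055*j^2 - 8.201*j + 7.9864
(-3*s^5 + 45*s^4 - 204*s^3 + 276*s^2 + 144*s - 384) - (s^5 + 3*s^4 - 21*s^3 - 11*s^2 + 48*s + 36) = -4*s^5 + 42*s^4 - 183*s^3 + 287*s^2 + 96*s - 420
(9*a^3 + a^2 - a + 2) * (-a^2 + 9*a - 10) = -9*a^5 + 80*a^4 - 80*a^3 - 21*a^2 + 28*a - 20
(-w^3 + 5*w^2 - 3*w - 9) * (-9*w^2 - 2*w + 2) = 9*w^5 - 43*w^4 + 15*w^3 + 97*w^2 + 12*w - 18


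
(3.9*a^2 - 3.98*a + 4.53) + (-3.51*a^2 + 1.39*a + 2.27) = 0.39*a^2 - 2.59*a + 6.8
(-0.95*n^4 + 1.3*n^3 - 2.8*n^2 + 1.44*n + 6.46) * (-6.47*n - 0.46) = 6.1465*n^5 - 7.974*n^4 + 17.518*n^3 - 8.0288*n^2 - 42.4586*n - 2.9716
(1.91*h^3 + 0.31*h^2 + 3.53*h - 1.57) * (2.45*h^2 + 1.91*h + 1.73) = 4.6795*h^5 + 4.4076*h^4 + 12.5449*h^3 + 3.4321*h^2 + 3.1082*h - 2.7161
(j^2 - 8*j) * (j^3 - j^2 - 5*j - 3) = j^5 - 9*j^4 + 3*j^3 + 37*j^2 + 24*j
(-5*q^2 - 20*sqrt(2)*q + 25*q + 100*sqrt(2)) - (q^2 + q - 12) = -6*q^2 - 20*sqrt(2)*q + 24*q + 12 + 100*sqrt(2)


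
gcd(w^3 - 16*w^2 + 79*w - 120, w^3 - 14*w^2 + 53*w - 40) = w^2 - 13*w + 40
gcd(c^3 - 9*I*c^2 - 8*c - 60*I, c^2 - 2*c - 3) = 1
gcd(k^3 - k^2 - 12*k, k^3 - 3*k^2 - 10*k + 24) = k^2 - k - 12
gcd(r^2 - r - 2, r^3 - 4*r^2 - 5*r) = r + 1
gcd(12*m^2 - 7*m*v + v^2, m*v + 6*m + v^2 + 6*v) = 1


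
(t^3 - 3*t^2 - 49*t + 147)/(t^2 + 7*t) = t - 10 + 21/t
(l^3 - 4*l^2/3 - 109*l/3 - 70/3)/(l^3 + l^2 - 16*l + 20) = (3*l^2 - 19*l - 14)/(3*(l^2 - 4*l + 4))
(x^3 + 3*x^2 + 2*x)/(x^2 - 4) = x*(x + 1)/(x - 2)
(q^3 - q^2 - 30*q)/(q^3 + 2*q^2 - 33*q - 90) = q/(q + 3)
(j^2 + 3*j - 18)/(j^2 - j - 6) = (j + 6)/(j + 2)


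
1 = 1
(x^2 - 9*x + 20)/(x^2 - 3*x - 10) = (x - 4)/(x + 2)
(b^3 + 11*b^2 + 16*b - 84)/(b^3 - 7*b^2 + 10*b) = (b^2 + 13*b + 42)/(b*(b - 5))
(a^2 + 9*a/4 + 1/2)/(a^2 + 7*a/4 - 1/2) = (4*a + 1)/(4*a - 1)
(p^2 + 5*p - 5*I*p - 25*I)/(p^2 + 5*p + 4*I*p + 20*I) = (p - 5*I)/(p + 4*I)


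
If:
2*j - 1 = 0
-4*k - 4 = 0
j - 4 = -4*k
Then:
No Solution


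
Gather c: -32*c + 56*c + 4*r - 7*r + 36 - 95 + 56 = 24*c - 3*r - 3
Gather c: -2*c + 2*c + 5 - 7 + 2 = 0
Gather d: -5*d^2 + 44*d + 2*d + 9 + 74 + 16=-5*d^2 + 46*d + 99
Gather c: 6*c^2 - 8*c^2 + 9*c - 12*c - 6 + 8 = -2*c^2 - 3*c + 2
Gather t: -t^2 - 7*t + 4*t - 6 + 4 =-t^2 - 3*t - 2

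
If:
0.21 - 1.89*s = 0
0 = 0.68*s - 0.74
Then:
No Solution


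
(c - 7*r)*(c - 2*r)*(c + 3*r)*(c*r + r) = c^4*r - 6*c^3*r^2 + c^3*r - 13*c^2*r^3 - 6*c^2*r^2 + 42*c*r^4 - 13*c*r^3 + 42*r^4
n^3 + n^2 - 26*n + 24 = (n - 4)*(n - 1)*(n + 6)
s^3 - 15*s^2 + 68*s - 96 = (s - 8)*(s - 4)*(s - 3)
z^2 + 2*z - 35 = (z - 5)*(z + 7)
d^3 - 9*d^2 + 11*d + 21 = (d - 7)*(d - 3)*(d + 1)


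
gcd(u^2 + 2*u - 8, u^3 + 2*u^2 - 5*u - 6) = u - 2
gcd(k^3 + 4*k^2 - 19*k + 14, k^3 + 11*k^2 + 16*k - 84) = k^2 + 5*k - 14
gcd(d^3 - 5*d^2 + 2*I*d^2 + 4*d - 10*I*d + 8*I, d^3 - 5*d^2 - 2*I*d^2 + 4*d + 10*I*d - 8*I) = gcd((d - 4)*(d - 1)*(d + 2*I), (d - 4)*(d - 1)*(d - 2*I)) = d^2 - 5*d + 4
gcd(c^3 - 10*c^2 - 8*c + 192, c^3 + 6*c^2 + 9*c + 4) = c + 4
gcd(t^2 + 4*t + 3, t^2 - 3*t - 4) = t + 1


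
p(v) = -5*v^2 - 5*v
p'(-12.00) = 115.00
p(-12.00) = -660.00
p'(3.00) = -35.00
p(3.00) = -60.00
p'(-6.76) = 62.60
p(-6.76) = -194.69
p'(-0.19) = -3.10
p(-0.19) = 0.77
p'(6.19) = -66.90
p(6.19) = -222.53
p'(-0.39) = -1.10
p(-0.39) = 1.19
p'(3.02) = -35.20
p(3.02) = -60.70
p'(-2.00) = 15.00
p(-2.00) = -10.00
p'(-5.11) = 46.10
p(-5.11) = -105.01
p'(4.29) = -47.90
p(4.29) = -113.47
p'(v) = -10*v - 5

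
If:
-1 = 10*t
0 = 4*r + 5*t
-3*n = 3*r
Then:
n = -1/8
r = 1/8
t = -1/10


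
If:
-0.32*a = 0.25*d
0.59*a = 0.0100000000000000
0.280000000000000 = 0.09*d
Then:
No Solution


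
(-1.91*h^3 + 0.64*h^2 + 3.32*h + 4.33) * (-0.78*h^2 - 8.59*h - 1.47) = 1.4898*h^5 + 15.9077*h^4 - 5.2795*h^3 - 32.837*h^2 - 42.0751*h - 6.3651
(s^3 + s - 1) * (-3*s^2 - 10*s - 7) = -3*s^5 - 10*s^4 - 10*s^3 - 7*s^2 + 3*s + 7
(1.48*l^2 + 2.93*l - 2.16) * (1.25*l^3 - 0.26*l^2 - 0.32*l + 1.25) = 1.85*l^5 + 3.2777*l^4 - 3.9354*l^3 + 1.474*l^2 + 4.3537*l - 2.7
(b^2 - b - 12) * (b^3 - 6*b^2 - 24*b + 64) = b^5 - 7*b^4 - 30*b^3 + 160*b^2 + 224*b - 768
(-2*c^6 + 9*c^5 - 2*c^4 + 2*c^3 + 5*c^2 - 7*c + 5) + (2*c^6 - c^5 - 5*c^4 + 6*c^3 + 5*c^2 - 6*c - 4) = 8*c^5 - 7*c^4 + 8*c^3 + 10*c^2 - 13*c + 1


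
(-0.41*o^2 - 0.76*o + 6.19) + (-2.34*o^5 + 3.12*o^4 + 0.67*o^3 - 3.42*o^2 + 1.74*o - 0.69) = -2.34*o^5 + 3.12*o^4 + 0.67*o^3 - 3.83*o^2 + 0.98*o + 5.5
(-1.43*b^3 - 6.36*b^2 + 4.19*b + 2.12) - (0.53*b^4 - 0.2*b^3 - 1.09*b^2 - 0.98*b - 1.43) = -0.53*b^4 - 1.23*b^3 - 5.27*b^2 + 5.17*b + 3.55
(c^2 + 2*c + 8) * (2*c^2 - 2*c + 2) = 2*c^4 + 2*c^3 + 14*c^2 - 12*c + 16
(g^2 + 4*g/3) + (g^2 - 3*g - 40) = 2*g^2 - 5*g/3 - 40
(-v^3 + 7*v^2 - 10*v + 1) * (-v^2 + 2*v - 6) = v^5 - 9*v^4 + 30*v^3 - 63*v^2 + 62*v - 6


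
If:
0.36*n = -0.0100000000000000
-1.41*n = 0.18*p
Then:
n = -0.03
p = 0.22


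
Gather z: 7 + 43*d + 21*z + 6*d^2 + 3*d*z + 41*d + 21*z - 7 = 6*d^2 + 84*d + z*(3*d + 42)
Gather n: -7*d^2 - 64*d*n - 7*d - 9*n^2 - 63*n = -7*d^2 - 7*d - 9*n^2 + n*(-64*d - 63)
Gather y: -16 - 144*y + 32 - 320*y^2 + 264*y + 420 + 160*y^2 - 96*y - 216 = -160*y^2 + 24*y + 220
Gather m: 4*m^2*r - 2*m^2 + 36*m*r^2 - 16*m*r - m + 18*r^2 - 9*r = m^2*(4*r - 2) + m*(36*r^2 - 16*r - 1) + 18*r^2 - 9*r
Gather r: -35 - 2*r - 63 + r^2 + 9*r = r^2 + 7*r - 98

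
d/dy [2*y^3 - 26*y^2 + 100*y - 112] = 6*y^2 - 52*y + 100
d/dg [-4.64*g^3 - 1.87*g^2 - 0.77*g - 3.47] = -13.92*g^2 - 3.74*g - 0.77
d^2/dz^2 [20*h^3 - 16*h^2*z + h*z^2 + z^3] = 2*h + 6*z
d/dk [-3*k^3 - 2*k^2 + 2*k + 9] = -9*k^2 - 4*k + 2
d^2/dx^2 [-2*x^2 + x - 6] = -4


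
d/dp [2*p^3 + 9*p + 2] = 6*p^2 + 9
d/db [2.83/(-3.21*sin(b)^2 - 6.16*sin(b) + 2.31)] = (18.1686*sin(b) + 17.4328)*cos(b)/(3.21*sin(b)^2 + 6.16*sin(b) - 2.31)^2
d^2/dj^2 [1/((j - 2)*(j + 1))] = 2*((j - 2)^2 + (j - 2)*(j + 1) + (j + 1)^2)/((j - 2)^3*(j + 1)^3)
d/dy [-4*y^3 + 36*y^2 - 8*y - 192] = -12*y^2 + 72*y - 8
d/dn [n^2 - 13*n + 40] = 2*n - 13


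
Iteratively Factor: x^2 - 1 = (x + 1)*(x - 1)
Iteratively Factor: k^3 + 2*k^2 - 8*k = (k + 4)*(k^2 - 2*k) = (k - 2)*(k + 4)*(k)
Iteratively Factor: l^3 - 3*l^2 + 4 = (l - 2)*(l^2 - l - 2) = (l - 2)*(l + 1)*(l - 2)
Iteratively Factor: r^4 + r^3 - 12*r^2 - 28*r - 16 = (r + 2)*(r^3 - r^2 - 10*r - 8) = (r + 1)*(r + 2)*(r^2 - 2*r - 8) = (r + 1)*(r + 2)^2*(r - 4)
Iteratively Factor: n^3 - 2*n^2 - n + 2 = (n - 1)*(n^2 - n - 2) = (n - 2)*(n - 1)*(n + 1)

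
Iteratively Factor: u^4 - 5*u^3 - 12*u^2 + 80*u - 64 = (u + 4)*(u^3 - 9*u^2 + 24*u - 16) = (u - 1)*(u + 4)*(u^2 - 8*u + 16) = (u - 4)*(u - 1)*(u + 4)*(u - 4)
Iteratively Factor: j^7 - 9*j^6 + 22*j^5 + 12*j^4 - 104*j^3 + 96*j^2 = (j)*(j^6 - 9*j^5 + 22*j^4 + 12*j^3 - 104*j^2 + 96*j) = j*(j - 2)*(j^5 - 7*j^4 + 8*j^3 + 28*j^2 - 48*j) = j^2*(j - 2)*(j^4 - 7*j^3 + 8*j^2 + 28*j - 48) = j^2*(j - 4)*(j - 2)*(j^3 - 3*j^2 - 4*j + 12) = j^2*(j - 4)*(j - 3)*(j - 2)*(j^2 - 4) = j^2*(j - 4)*(j - 3)*(j - 2)*(j + 2)*(j - 2)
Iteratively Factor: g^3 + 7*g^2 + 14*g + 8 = (g + 2)*(g^2 + 5*g + 4) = (g + 1)*(g + 2)*(g + 4)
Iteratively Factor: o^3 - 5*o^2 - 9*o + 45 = (o + 3)*(o^2 - 8*o + 15) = (o - 5)*(o + 3)*(o - 3)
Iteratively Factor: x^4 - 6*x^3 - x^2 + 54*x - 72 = (x - 3)*(x^3 - 3*x^2 - 10*x + 24) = (x - 3)*(x + 3)*(x^2 - 6*x + 8) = (x - 3)*(x - 2)*(x + 3)*(x - 4)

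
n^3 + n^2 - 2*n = n*(n - 1)*(n + 2)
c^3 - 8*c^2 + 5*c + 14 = (c - 7)*(c - 2)*(c + 1)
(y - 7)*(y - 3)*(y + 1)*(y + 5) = y^4 - 4*y^3 - 34*y^2 + 76*y + 105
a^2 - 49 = (a - 7)*(a + 7)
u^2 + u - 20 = (u - 4)*(u + 5)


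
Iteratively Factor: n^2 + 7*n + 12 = (n + 4)*(n + 3)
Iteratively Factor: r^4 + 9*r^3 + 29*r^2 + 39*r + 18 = (r + 2)*(r^3 + 7*r^2 + 15*r + 9) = (r + 1)*(r + 2)*(r^2 + 6*r + 9) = (r + 1)*(r + 2)*(r + 3)*(r + 3)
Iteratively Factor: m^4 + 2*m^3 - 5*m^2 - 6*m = (m - 2)*(m^3 + 4*m^2 + 3*m) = m*(m - 2)*(m^2 + 4*m + 3) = m*(m - 2)*(m + 3)*(m + 1)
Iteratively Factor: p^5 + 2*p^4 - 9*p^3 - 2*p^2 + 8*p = (p)*(p^4 + 2*p^3 - 9*p^2 - 2*p + 8) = p*(p + 1)*(p^3 + p^2 - 10*p + 8) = p*(p - 1)*(p + 1)*(p^2 + 2*p - 8) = p*(p - 2)*(p - 1)*(p + 1)*(p + 4)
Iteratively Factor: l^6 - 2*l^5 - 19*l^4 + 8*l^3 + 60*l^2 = (l)*(l^5 - 2*l^4 - 19*l^3 + 8*l^2 + 60*l) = l*(l + 2)*(l^4 - 4*l^3 - 11*l^2 + 30*l) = l*(l - 2)*(l + 2)*(l^3 - 2*l^2 - 15*l) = l*(l - 2)*(l + 2)*(l + 3)*(l^2 - 5*l) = l*(l - 5)*(l - 2)*(l + 2)*(l + 3)*(l)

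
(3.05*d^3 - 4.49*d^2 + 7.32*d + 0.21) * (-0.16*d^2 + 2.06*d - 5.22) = -0.488*d^5 + 7.0014*d^4 - 26.3416*d^3 + 38.4834*d^2 - 37.7778*d - 1.0962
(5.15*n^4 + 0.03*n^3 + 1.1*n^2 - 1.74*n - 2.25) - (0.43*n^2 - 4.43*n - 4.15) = 5.15*n^4 + 0.03*n^3 + 0.67*n^2 + 2.69*n + 1.9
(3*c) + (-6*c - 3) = -3*c - 3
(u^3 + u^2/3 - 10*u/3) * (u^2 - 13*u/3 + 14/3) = u^5 - 4*u^4 - u^3/9 + 16*u^2 - 140*u/9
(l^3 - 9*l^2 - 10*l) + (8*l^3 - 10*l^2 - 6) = 9*l^3 - 19*l^2 - 10*l - 6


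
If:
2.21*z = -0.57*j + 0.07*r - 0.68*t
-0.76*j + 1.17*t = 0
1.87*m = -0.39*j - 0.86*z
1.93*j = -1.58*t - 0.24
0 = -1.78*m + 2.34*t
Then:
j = -0.08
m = -0.07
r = 4.75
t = -0.05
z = 0.19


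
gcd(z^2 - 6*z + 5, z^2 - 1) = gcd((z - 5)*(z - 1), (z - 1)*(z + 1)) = z - 1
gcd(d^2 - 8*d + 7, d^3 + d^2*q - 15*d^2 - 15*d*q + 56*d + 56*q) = d - 7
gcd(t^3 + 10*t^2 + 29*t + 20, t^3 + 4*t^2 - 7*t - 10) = t^2 + 6*t + 5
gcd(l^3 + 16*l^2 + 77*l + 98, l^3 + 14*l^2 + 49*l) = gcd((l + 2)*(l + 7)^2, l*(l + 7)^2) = l^2 + 14*l + 49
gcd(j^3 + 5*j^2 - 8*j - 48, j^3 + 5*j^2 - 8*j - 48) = j^3 + 5*j^2 - 8*j - 48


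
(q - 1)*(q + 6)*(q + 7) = q^3 + 12*q^2 + 29*q - 42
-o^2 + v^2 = (-o + v)*(o + v)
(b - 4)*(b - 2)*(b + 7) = b^3 + b^2 - 34*b + 56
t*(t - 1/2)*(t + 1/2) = t^3 - t/4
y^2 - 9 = (y - 3)*(y + 3)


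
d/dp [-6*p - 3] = -6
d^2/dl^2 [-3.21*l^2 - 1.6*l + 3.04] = -6.42000000000000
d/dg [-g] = -1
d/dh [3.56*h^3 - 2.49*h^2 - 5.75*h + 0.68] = 10.68*h^2 - 4.98*h - 5.75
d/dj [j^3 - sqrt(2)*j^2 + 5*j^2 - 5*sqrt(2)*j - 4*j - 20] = 3*j^2 - 2*sqrt(2)*j + 10*j - 5*sqrt(2) - 4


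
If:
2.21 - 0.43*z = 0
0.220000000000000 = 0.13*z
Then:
No Solution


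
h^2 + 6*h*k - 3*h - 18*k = (h - 3)*(h + 6*k)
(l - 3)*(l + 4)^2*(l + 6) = l^4 + 11*l^3 + 22*l^2 - 96*l - 288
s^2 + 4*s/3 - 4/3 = (s - 2/3)*(s + 2)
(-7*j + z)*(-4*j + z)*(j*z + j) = 28*j^3*z + 28*j^3 - 11*j^2*z^2 - 11*j^2*z + j*z^3 + j*z^2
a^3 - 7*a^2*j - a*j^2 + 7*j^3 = (a - 7*j)*(a - j)*(a + j)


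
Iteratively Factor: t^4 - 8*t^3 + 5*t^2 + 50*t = (t - 5)*(t^3 - 3*t^2 - 10*t) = (t - 5)^2*(t^2 + 2*t) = (t - 5)^2*(t + 2)*(t)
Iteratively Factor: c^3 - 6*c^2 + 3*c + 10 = (c + 1)*(c^2 - 7*c + 10) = (c - 5)*(c + 1)*(c - 2)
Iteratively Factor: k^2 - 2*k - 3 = (k - 3)*(k + 1)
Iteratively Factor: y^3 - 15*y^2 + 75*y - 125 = (y - 5)*(y^2 - 10*y + 25) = (y - 5)^2*(y - 5)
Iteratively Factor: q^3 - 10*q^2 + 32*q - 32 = (q - 2)*(q^2 - 8*q + 16) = (q - 4)*(q - 2)*(q - 4)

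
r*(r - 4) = r^2 - 4*r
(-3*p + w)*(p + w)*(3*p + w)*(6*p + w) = -54*p^4 - 63*p^3*w - 3*p^2*w^2 + 7*p*w^3 + w^4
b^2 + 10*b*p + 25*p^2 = (b + 5*p)^2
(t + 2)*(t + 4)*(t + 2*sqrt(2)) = t^3 + 2*sqrt(2)*t^2 + 6*t^2 + 8*t + 12*sqrt(2)*t + 16*sqrt(2)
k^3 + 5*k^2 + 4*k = k*(k + 1)*(k + 4)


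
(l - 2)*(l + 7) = l^2 + 5*l - 14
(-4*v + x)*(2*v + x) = -8*v^2 - 2*v*x + x^2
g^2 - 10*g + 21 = (g - 7)*(g - 3)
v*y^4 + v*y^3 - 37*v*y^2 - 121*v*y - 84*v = (y - 7)*(y + 3)*(y + 4)*(v*y + v)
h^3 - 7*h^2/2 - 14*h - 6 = (h - 6)*(h + 1/2)*(h + 2)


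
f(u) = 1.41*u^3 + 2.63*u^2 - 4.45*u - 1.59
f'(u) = 4.23*u^2 + 5.26*u - 4.45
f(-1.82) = 6.72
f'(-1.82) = -0.01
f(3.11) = 52.42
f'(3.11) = 52.82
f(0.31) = -2.67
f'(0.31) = -2.41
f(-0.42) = 0.64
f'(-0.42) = -5.91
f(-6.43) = -239.08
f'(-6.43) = 136.62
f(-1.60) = 6.49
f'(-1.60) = -2.04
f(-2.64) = 2.54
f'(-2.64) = 11.15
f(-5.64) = -145.80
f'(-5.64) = 100.44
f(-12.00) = -2005.95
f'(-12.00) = 541.55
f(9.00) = 1199.28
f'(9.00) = 385.52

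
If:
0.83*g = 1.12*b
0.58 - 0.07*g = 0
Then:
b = 6.14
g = 8.29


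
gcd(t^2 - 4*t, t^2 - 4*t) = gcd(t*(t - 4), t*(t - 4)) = t^2 - 4*t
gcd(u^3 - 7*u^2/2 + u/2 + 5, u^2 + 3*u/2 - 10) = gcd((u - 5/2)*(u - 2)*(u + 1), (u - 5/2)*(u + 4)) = u - 5/2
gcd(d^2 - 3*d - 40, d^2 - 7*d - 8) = d - 8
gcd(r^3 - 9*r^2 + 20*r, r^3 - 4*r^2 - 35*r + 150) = r - 5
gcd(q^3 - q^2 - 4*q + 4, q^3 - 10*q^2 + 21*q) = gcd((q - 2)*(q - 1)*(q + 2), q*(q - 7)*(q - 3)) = 1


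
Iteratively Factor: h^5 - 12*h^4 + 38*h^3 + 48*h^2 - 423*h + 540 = (h - 3)*(h^4 - 9*h^3 + 11*h^2 + 81*h - 180) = (h - 3)^2*(h^3 - 6*h^2 - 7*h + 60) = (h - 4)*(h - 3)^2*(h^2 - 2*h - 15) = (h - 5)*(h - 4)*(h - 3)^2*(h + 3)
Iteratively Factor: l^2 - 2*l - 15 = (l + 3)*(l - 5)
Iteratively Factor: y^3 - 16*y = (y - 4)*(y^2 + 4*y) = y*(y - 4)*(y + 4)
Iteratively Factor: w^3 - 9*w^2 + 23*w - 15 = (w - 3)*(w^2 - 6*w + 5) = (w - 3)*(w - 1)*(w - 5)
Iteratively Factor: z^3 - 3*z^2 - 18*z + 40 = (z + 4)*(z^2 - 7*z + 10) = (z - 5)*(z + 4)*(z - 2)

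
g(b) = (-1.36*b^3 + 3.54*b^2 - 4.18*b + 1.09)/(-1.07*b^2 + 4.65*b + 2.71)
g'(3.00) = -3.38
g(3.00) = -2.32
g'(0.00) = -2.23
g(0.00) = 0.40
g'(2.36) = -1.37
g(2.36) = -0.90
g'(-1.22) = -0.73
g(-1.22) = -3.06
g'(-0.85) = -6.27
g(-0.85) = -3.99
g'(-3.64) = 0.97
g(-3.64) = -4.54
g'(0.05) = -1.77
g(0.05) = 0.30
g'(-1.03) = -2.14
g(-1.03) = -3.31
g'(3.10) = -3.91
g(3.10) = -2.68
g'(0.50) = -0.30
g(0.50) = -0.06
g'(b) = (2.14*b - 4.65)*(-1.36*b^3 + 3.54*b^2 - 4.18*b + 1.09)/(-1.07*b^2 + 4.65*b + 2.71)^2 + (-4.08*b^2 + 7.08*b - 4.18)/(-1.07*b^2 + 4.65*b + 2.71) = (1.4552*b^4 - 12.648*b^3 + 0.9316*b^2 + 21.5194*b - 16.3963)/(1.1449*b^4 - 9.951*b^3 + 15.8231*b^2 + 25.203*b + 7.3441)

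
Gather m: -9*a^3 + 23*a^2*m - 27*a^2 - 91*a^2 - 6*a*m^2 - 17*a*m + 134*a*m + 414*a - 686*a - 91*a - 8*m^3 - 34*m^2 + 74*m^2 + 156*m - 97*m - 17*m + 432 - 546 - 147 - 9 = -9*a^3 - 118*a^2 - 363*a - 8*m^3 + m^2*(40 - 6*a) + m*(23*a^2 + 117*a + 42) - 270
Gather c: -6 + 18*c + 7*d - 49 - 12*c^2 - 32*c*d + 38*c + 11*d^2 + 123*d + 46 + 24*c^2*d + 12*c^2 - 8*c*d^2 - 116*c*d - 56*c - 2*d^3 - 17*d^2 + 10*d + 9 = 24*c^2*d + c*(-8*d^2 - 148*d) - 2*d^3 - 6*d^2 + 140*d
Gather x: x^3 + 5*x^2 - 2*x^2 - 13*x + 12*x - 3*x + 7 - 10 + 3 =x^3 + 3*x^2 - 4*x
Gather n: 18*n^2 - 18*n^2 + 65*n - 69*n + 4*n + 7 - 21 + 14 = 0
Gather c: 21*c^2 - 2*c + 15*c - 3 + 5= 21*c^2 + 13*c + 2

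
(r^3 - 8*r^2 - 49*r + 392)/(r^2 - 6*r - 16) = (r^2 - 49)/(r + 2)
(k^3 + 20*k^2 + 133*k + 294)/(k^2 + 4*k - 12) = (k^2 + 14*k + 49)/(k - 2)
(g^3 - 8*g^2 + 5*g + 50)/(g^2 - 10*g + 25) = g + 2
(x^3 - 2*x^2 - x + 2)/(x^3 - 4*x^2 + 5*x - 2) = (x + 1)/(x - 1)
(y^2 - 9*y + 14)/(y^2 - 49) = (y - 2)/(y + 7)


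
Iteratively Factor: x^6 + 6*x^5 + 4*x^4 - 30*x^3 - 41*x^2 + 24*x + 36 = (x + 1)*(x^5 + 5*x^4 - x^3 - 29*x^2 - 12*x + 36) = (x + 1)*(x + 3)*(x^4 + 2*x^3 - 7*x^2 - 8*x + 12) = (x - 1)*(x + 1)*(x + 3)*(x^3 + 3*x^2 - 4*x - 12) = (x - 2)*(x - 1)*(x + 1)*(x + 3)*(x^2 + 5*x + 6) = (x - 2)*(x - 1)*(x + 1)*(x + 3)^2*(x + 2)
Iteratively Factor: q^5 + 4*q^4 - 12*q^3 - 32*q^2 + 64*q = (q)*(q^4 + 4*q^3 - 12*q^2 - 32*q + 64) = q*(q - 2)*(q^3 + 6*q^2 - 32) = q*(q - 2)*(q + 4)*(q^2 + 2*q - 8) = q*(q - 2)*(q + 4)^2*(q - 2)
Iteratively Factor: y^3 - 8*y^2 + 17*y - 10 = (y - 1)*(y^2 - 7*y + 10) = (y - 5)*(y - 1)*(y - 2)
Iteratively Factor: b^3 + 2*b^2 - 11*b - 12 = (b + 1)*(b^2 + b - 12) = (b + 1)*(b + 4)*(b - 3)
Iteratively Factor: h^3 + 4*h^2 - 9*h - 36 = (h - 3)*(h^2 + 7*h + 12) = (h - 3)*(h + 4)*(h + 3)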